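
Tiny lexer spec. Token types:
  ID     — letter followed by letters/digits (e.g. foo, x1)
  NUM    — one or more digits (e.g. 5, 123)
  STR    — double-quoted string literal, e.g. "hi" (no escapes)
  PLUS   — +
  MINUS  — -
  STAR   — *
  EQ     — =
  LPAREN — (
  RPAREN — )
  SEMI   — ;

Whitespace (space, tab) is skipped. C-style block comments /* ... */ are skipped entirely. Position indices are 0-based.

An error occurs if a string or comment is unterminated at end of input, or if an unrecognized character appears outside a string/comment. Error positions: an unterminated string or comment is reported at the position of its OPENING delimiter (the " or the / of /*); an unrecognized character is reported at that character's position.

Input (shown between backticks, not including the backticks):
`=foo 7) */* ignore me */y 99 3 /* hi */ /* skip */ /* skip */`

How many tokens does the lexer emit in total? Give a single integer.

pos=0: emit EQ '='
pos=1: emit ID 'foo' (now at pos=4)
pos=5: emit NUM '7' (now at pos=6)
pos=6: emit RPAREN ')'
pos=8: emit STAR '*'
pos=9: enter COMMENT mode (saw '/*')
exit COMMENT mode (now at pos=24)
pos=24: emit ID 'y' (now at pos=25)
pos=26: emit NUM '99' (now at pos=28)
pos=29: emit NUM '3' (now at pos=30)
pos=31: enter COMMENT mode (saw '/*')
exit COMMENT mode (now at pos=39)
pos=40: enter COMMENT mode (saw '/*')
exit COMMENT mode (now at pos=50)
pos=51: enter COMMENT mode (saw '/*')
exit COMMENT mode (now at pos=61)
DONE. 8 tokens: [EQ, ID, NUM, RPAREN, STAR, ID, NUM, NUM]

Answer: 8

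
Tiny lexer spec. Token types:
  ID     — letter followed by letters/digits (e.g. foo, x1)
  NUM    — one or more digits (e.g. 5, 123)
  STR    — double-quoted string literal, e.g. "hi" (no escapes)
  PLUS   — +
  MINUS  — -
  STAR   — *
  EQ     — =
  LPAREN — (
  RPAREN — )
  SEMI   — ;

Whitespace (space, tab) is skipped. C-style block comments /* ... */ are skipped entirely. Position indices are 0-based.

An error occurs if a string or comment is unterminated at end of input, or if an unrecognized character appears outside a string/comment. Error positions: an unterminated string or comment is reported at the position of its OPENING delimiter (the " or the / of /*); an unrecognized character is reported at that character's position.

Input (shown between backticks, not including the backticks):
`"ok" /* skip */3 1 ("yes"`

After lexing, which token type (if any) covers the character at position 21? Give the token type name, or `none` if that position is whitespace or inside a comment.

pos=0: enter STRING mode
pos=0: emit STR "ok" (now at pos=4)
pos=5: enter COMMENT mode (saw '/*')
exit COMMENT mode (now at pos=15)
pos=15: emit NUM '3' (now at pos=16)
pos=17: emit NUM '1' (now at pos=18)
pos=19: emit LPAREN '('
pos=20: enter STRING mode
pos=20: emit STR "yes" (now at pos=25)
DONE. 5 tokens: [STR, NUM, NUM, LPAREN, STR]
Position 21: char is 'y' -> STR

Answer: STR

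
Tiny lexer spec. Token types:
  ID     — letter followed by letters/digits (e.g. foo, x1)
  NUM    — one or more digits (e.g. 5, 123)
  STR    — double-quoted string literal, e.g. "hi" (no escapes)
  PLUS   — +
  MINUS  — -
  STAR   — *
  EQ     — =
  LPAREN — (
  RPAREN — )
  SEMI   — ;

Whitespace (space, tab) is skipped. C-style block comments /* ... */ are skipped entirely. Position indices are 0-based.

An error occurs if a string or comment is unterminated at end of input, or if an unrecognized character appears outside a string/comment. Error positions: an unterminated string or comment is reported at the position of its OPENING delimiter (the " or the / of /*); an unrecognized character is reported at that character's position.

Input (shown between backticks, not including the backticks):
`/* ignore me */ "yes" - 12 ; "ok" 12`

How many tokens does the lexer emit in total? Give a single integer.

pos=0: enter COMMENT mode (saw '/*')
exit COMMENT mode (now at pos=15)
pos=16: enter STRING mode
pos=16: emit STR "yes" (now at pos=21)
pos=22: emit MINUS '-'
pos=24: emit NUM '12' (now at pos=26)
pos=27: emit SEMI ';'
pos=29: enter STRING mode
pos=29: emit STR "ok" (now at pos=33)
pos=34: emit NUM '12' (now at pos=36)
DONE. 6 tokens: [STR, MINUS, NUM, SEMI, STR, NUM]

Answer: 6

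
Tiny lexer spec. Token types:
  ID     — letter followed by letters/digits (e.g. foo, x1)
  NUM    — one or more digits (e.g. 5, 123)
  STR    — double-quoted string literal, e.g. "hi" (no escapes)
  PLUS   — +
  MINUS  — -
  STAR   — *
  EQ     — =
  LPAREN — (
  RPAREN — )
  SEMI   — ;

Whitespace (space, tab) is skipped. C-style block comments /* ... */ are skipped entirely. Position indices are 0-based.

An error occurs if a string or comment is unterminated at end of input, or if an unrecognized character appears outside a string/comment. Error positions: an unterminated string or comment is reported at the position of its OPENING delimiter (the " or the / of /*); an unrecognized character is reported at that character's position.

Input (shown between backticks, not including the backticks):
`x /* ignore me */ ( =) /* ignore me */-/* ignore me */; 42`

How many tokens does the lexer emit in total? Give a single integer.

Answer: 7

Derivation:
pos=0: emit ID 'x' (now at pos=1)
pos=2: enter COMMENT mode (saw '/*')
exit COMMENT mode (now at pos=17)
pos=18: emit LPAREN '('
pos=20: emit EQ '='
pos=21: emit RPAREN ')'
pos=23: enter COMMENT mode (saw '/*')
exit COMMENT mode (now at pos=38)
pos=38: emit MINUS '-'
pos=39: enter COMMENT mode (saw '/*')
exit COMMENT mode (now at pos=54)
pos=54: emit SEMI ';'
pos=56: emit NUM '42' (now at pos=58)
DONE. 7 tokens: [ID, LPAREN, EQ, RPAREN, MINUS, SEMI, NUM]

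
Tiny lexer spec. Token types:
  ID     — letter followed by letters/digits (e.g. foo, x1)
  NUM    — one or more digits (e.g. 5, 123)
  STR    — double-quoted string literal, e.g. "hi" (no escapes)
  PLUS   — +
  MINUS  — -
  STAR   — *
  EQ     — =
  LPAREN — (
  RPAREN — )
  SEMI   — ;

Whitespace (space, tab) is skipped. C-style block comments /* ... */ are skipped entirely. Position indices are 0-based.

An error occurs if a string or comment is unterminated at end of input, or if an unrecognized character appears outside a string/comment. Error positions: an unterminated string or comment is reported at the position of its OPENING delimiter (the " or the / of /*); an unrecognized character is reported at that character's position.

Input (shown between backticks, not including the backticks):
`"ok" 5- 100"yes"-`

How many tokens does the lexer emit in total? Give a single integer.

pos=0: enter STRING mode
pos=0: emit STR "ok" (now at pos=4)
pos=5: emit NUM '5' (now at pos=6)
pos=6: emit MINUS '-'
pos=8: emit NUM '100' (now at pos=11)
pos=11: enter STRING mode
pos=11: emit STR "yes" (now at pos=16)
pos=16: emit MINUS '-'
DONE. 6 tokens: [STR, NUM, MINUS, NUM, STR, MINUS]

Answer: 6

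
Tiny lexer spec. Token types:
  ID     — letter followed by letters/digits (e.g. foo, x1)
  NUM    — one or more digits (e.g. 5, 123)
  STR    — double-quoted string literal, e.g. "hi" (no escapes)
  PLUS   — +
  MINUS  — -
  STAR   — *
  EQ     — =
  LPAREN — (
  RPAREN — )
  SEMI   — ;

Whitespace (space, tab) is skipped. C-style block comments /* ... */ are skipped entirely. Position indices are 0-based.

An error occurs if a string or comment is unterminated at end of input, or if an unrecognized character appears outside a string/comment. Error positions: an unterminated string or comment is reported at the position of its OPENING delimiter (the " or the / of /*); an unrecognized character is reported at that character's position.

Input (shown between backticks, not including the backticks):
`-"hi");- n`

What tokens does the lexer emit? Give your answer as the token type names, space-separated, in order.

Answer: MINUS STR RPAREN SEMI MINUS ID

Derivation:
pos=0: emit MINUS '-'
pos=1: enter STRING mode
pos=1: emit STR "hi" (now at pos=5)
pos=5: emit RPAREN ')'
pos=6: emit SEMI ';'
pos=7: emit MINUS '-'
pos=9: emit ID 'n' (now at pos=10)
DONE. 6 tokens: [MINUS, STR, RPAREN, SEMI, MINUS, ID]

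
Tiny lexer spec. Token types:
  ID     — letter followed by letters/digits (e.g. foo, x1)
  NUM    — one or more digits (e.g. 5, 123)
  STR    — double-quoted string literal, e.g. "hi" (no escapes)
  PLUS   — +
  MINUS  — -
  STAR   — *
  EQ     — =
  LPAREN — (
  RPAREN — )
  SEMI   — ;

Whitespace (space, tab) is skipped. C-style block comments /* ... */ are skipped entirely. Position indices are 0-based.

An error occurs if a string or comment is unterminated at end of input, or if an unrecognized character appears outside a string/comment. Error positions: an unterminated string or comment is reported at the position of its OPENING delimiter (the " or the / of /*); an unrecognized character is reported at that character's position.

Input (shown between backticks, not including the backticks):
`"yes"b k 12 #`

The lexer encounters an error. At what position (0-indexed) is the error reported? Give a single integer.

Answer: 12

Derivation:
pos=0: enter STRING mode
pos=0: emit STR "yes" (now at pos=5)
pos=5: emit ID 'b' (now at pos=6)
pos=7: emit ID 'k' (now at pos=8)
pos=9: emit NUM '12' (now at pos=11)
pos=12: ERROR — unrecognized char '#'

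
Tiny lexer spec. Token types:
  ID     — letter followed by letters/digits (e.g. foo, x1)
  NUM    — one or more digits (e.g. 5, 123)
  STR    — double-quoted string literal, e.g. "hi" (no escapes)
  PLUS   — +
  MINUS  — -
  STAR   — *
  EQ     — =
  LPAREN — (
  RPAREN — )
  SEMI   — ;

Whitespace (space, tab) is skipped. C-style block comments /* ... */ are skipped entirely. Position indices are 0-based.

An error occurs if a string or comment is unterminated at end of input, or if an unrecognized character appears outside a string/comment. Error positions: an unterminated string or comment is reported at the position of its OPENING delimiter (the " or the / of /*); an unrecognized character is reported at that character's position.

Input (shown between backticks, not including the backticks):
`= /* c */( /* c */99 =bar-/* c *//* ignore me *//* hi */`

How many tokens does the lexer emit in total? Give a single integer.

pos=0: emit EQ '='
pos=2: enter COMMENT mode (saw '/*')
exit COMMENT mode (now at pos=9)
pos=9: emit LPAREN '('
pos=11: enter COMMENT mode (saw '/*')
exit COMMENT mode (now at pos=18)
pos=18: emit NUM '99' (now at pos=20)
pos=21: emit EQ '='
pos=22: emit ID 'bar' (now at pos=25)
pos=25: emit MINUS '-'
pos=26: enter COMMENT mode (saw '/*')
exit COMMENT mode (now at pos=33)
pos=33: enter COMMENT mode (saw '/*')
exit COMMENT mode (now at pos=48)
pos=48: enter COMMENT mode (saw '/*')
exit COMMENT mode (now at pos=56)
DONE. 6 tokens: [EQ, LPAREN, NUM, EQ, ID, MINUS]

Answer: 6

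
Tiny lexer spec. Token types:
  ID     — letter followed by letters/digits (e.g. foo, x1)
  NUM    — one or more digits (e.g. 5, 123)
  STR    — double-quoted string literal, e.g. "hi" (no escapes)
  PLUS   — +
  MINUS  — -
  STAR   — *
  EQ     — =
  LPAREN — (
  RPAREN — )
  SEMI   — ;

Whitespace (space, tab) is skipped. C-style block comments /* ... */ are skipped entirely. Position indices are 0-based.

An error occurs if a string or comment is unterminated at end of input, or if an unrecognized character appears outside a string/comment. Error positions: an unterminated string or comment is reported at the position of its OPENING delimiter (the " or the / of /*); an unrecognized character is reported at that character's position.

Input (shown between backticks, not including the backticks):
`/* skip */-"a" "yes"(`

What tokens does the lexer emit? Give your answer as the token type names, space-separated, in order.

Answer: MINUS STR STR LPAREN

Derivation:
pos=0: enter COMMENT mode (saw '/*')
exit COMMENT mode (now at pos=10)
pos=10: emit MINUS '-'
pos=11: enter STRING mode
pos=11: emit STR "a" (now at pos=14)
pos=15: enter STRING mode
pos=15: emit STR "yes" (now at pos=20)
pos=20: emit LPAREN '('
DONE. 4 tokens: [MINUS, STR, STR, LPAREN]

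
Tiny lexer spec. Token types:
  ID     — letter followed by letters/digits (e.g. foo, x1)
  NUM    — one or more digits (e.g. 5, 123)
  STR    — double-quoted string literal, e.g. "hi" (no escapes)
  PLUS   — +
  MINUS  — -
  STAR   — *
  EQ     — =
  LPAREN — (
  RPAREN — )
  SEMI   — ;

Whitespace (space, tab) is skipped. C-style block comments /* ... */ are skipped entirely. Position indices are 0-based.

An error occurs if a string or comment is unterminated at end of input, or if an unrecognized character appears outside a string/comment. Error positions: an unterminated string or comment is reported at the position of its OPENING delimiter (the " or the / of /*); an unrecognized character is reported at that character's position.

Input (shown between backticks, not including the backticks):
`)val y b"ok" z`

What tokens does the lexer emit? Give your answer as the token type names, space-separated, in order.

Answer: RPAREN ID ID ID STR ID

Derivation:
pos=0: emit RPAREN ')'
pos=1: emit ID 'val' (now at pos=4)
pos=5: emit ID 'y' (now at pos=6)
pos=7: emit ID 'b' (now at pos=8)
pos=8: enter STRING mode
pos=8: emit STR "ok" (now at pos=12)
pos=13: emit ID 'z' (now at pos=14)
DONE. 6 tokens: [RPAREN, ID, ID, ID, STR, ID]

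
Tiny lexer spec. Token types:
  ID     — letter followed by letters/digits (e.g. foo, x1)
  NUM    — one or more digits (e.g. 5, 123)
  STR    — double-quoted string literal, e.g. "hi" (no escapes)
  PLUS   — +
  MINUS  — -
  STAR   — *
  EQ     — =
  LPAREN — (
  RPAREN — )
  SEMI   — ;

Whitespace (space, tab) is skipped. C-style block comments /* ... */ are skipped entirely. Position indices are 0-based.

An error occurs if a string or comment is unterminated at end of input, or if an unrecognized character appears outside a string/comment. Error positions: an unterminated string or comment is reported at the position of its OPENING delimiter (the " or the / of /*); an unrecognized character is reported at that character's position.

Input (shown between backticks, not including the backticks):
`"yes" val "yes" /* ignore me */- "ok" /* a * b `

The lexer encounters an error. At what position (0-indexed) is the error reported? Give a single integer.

Answer: 38

Derivation:
pos=0: enter STRING mode
pos=0: emit STR "yes" (now at pos=5)
pos=6: emit ID 'val' (now at pos=9)
pos=10: enter STRING mode
pos=10: emit STR "yes" (now at pos=15)
pos=16: enter COMMENT mode (saw '/*')
exit COMMENT mode (now at pos=31)
pos=31: emit MINUS '-'
pos=33: enter STRING mode
pos=33: emit STR "ok" (now at pos=37)
pos=38: enter COMMENT mode (saw '/*')
pos=38: ERROR — unterminated comment (reached EOF)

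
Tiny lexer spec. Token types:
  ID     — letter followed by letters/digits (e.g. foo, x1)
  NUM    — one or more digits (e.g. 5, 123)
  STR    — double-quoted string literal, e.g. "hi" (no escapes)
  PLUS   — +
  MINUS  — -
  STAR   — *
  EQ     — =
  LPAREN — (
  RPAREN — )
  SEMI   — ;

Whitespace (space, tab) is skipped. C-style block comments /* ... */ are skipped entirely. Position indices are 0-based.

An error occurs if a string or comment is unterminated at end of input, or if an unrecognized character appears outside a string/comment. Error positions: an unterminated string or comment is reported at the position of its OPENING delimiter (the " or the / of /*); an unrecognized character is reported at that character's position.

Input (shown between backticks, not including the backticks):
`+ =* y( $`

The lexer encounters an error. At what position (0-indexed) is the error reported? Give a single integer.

Answer: 8

Derivation:
pos=0: emit PLUS '+'
pos=2: emit EQ '='
pos=3: emit STAR '*'
pos=5: emit ID 'y' (now at pos=6)
pos=6: emit LPAREN '('
pos=8: ERROR — unrecognized char '$'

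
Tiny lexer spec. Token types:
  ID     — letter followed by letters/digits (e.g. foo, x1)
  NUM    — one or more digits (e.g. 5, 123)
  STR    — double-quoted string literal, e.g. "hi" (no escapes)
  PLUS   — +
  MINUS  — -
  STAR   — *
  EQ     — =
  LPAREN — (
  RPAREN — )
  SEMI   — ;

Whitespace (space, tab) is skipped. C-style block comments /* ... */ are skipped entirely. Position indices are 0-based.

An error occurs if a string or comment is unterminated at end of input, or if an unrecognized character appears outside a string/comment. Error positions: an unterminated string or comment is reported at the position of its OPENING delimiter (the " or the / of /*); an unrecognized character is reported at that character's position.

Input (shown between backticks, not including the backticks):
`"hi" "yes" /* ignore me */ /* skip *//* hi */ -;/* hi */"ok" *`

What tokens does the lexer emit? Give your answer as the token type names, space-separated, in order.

pos=0: enter STRING mode
pos=0: emit STR "hi" (now at pos=4)
pos=5: enter STRING mode
pos=5: emit STR "yes" (now at pos=10)
pos=11: enter COMMENT mode (saw '/*')
exit COMMENT mode (now at pos=26)
pos=27: enter COMMENT mode (saw '/*')
exit COMMENT mode (now at pos=37)
pos=37: enter COMMENT mode (saw '/*')
exit COMMENT mode (now at pos=45)
pos=46: emit MINUS '-'
pos=47: emit SEMI ';'
pos=48: enter COMMENT mode (saw '/*')
exit COMMENT mode (now at pos=56)
pos=56: enter STRING mode
pos=56: emit STR "ok" (now at pos=60)
pos=61: emit STAR '*'
DONE. 6 tokens: [STR, STR, MINUS, SEMI, STR, STAR]

Answer: STR STR MINUS SEMI STR STAR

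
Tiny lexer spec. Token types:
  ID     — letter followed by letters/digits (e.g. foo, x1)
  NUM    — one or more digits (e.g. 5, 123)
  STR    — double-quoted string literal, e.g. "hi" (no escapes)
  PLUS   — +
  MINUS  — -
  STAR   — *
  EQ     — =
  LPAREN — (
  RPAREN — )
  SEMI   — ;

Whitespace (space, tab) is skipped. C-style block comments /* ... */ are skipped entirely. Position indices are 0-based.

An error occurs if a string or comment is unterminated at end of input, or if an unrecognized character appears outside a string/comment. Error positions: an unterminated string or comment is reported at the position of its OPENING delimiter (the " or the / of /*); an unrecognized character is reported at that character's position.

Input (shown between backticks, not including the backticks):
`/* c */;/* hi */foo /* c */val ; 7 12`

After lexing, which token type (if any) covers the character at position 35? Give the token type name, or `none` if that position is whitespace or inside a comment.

pos=0: enter COMMENT mode (saw '/*')
exit COMMENT mode (now at pos=7)
pos=7: emit SEMI ';'
pos=8: enter COMMENT mode (saw '/*')
exit COMMENT mode (now at pos=16)
pos=16: emit ID 'foo' (now at pos=19)
pos=20: enter COMMENT mode (saw '/*')
exit COMMENT mode (now at pos=27)
pos=27: emit ID 'val' (now at pos=30)
pos=31: emit SEMI ';'
pos=33: emit NUM '7' (now at pos=34)
pos=35: emit NUM '12' (now at pos=37)
DONE. 6 tokens: [SEMI, ID, ID, SEMI, NUM, NUM]
Position 35: char is '1' -> NUM

Answer: NUM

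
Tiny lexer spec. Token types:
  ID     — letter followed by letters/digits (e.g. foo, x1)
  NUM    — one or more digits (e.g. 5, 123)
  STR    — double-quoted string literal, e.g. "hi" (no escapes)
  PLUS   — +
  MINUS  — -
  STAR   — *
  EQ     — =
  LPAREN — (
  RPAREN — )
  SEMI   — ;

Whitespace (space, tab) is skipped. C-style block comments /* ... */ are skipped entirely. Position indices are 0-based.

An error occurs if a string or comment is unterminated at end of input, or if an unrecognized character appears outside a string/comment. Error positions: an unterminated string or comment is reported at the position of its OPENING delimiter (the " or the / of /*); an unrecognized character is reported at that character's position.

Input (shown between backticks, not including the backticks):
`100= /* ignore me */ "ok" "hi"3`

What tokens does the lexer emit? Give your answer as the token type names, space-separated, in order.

pos=0: emit NUM '100' (now at pos=3)
pos=3: emit EQ '='
pos=5: enter COMMENT mode (saw '/*')
exit COMMENT mode (now at pos=20)
pos=21: enter STRING mode
pos=21: emit STR "ok" (now at pos=25)
pos=26: enter STRING mode
pos=26: emit STR "hi" (now at pos=30)
pos=30: emit NUM '3' (now at pos=31)
DONE. 5 tokens: [NUM, EQ, STR, STR, NUM]

Answer: NUM EQ STR STR NUM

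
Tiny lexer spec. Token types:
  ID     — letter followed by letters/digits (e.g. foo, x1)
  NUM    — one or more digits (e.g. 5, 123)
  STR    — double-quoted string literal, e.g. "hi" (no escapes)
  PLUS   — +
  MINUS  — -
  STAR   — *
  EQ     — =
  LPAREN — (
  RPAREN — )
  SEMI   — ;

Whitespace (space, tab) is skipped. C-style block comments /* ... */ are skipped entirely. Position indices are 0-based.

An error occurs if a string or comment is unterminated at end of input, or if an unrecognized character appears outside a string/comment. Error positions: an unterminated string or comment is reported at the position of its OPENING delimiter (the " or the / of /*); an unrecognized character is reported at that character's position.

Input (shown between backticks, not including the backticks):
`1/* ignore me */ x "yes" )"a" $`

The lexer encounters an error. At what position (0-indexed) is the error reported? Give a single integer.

Answer: 30

Derivation:
pos=0: emit NUM '1' (now at pos=1)
pos=1: enter COMMENT mode (saw '/*')
exit COMMENT mode (now at pos=16)
pos=17: emit ID 'x' (now at pos=18)
pos=19: enter STRING mode
pos=19: emit STR "yes" (now at pos=24)
pos=25: emit RPAREN ')'
pos=26: enter STRING mode
pos=26: emit STR "a" (now at pos=29)
pos=30: ERROR — unrecognized char '$'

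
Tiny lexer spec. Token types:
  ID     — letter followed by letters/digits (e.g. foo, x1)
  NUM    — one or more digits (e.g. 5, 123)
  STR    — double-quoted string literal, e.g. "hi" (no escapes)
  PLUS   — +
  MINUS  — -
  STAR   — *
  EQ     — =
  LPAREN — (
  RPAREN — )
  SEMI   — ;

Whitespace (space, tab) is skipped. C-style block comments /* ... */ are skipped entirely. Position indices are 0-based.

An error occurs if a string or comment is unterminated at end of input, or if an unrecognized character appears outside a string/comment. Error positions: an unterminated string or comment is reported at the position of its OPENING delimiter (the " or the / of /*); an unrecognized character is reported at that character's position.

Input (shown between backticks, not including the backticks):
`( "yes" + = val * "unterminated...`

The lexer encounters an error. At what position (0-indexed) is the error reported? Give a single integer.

pos=0: emit LPAREN '('
pos=2: enter STRING mode
pos=2: emit STR "yes" (now at pos=7)
pos=8: emit PLUS '+'
pos=10: emit EQ '='
pos=12: emit ID 'val' (now at pos=15)
pos=16: emit STAR '*'
pos=18: enter STRING mode
pos=18: ERROR — unterminated string

Answer: 18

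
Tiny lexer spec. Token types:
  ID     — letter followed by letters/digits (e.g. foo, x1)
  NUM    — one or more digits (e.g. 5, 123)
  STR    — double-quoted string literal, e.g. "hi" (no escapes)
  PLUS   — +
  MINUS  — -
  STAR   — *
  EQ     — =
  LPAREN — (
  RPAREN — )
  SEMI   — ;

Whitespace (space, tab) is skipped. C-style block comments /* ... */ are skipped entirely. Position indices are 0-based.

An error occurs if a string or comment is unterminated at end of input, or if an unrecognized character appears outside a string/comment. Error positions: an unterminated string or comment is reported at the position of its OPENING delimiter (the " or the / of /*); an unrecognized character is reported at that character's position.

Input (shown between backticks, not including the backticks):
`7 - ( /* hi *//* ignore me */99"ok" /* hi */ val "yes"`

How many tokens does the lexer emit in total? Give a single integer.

Answer: 7

Derivation:
pos=0: emit NUM '7' (now at pos=1)
pos=2: emit MINUS '-'
pos=4: emit LPAREN '('
pos=6: enter COMMENT mode (saw '/*')
exit COMMENT mode (now at pos=14)
pos=14: enter COMMENT mode (saw '/*')
exit COMMENT mode (now at pos=29)
pos=29: emit NUM '99' (now at pos=31)
pos=31: enter STRING mode
pos=31: emit STR "ok" (now at pos=35)
pos=36: enter COMMENT mode (saw '/*')
exit COMMENT mode (now at pos=44)
pos=45: emit ID 'val' (now at pos=48)
pos=49: enter STRING mode
pos=49: emit STR "yes" (now at pos=54)
DONE. 7 tokens: [NUM, MINUS, LPAREN, NUM, STR, ID, STR]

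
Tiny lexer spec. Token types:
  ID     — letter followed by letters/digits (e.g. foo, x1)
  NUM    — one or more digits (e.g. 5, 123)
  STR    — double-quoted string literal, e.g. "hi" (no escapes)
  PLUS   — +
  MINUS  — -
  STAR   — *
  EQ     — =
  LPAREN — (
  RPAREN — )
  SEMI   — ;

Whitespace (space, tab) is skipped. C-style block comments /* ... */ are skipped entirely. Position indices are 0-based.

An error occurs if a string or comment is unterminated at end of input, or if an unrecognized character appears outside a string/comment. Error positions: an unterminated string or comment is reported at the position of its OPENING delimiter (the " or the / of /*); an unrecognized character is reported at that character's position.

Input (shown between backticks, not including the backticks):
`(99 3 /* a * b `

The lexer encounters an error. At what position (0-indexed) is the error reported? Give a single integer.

Answer: 6

Derivation:
pos=0: emit LPAREN '('
pos=1: emit NUM '99' (now at pos=3)
pos=4: emit NUM '3' (now at pos=5)
pos=6: enter COMMENT mode (saw '/*')
pos=6: ERROR — unterminated comment (reached EOF)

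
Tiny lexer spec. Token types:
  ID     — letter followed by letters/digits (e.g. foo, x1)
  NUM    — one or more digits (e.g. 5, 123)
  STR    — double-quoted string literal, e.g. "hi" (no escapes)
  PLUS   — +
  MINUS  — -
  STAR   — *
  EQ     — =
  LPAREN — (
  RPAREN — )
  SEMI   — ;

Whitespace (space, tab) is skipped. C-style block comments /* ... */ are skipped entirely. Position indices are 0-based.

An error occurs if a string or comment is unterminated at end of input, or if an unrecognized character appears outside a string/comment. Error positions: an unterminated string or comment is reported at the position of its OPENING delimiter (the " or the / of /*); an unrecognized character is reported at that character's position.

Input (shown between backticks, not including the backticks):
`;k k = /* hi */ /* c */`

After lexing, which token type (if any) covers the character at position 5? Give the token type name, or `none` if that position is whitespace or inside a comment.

Answer: EQ

Derivation:
pos=0: emit SEMI ';'
pos=1: emit ID 'k' (now at pos=2)
pos=3: emit ID 'k' (now at pos=4)
pos=5: emit EQ '='
pos=7: enter COMMENT mode (saw '/*')
exit COMMENT mode (now at pos=15)
pos=16: enter COMMENT mode (saw '/*')
exit COMMENT mode (now at pos=23)
DONE. 4 tokens: [SEMI, ID, ID, EQ]
Position 5: char is '=' -> EQ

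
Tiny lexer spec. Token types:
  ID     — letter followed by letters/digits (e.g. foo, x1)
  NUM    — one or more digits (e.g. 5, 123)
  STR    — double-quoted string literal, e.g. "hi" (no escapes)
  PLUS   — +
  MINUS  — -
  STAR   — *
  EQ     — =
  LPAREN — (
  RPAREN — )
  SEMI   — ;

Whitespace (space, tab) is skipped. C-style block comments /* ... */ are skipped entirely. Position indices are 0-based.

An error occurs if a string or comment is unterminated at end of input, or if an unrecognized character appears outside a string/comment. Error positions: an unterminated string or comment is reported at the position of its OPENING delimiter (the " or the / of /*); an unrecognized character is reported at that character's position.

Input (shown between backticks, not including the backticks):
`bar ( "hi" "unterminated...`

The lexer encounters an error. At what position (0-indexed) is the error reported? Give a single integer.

pos=0: emit ID 'bar' (now at pos=3)
pos=4: emit LPAREN '('
pos=6: enter STRING mode
pos=6: emit STR "hi" (now at pos=10)
pos=11: enter STRING mode
pos=11: ERROR — unterminated string

Answer: 11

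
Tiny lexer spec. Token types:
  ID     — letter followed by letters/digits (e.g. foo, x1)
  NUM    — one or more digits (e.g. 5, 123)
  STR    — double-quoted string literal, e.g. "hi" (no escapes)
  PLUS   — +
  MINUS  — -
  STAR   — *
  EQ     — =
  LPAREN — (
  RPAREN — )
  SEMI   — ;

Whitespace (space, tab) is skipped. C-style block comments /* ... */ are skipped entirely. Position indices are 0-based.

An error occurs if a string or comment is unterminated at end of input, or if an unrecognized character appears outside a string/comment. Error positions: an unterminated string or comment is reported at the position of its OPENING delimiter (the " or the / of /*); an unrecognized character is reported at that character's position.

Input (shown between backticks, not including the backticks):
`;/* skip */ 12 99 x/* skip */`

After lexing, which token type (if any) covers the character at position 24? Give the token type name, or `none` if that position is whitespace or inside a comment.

Answer: none

Derivation:
pos=0: emit SEMI ';'
pos=1: enter COMMENT mode (saw '/*')
exit COMMENT mode (now at pos=11)
pos=12: emit NUM '12' (now at pos=14)
pos=15: emit NUM '99' (now at pos=17)
pos=18: emit ID 'x' (now at pos=19)
pos=19: enter COMMENT mode (saw '/*')
exit COMMENT mode (now at pos=29)
DONE. 4 tokens: [SEMI, NUM, NUM, ID]
Position 24: char is 'i' -> none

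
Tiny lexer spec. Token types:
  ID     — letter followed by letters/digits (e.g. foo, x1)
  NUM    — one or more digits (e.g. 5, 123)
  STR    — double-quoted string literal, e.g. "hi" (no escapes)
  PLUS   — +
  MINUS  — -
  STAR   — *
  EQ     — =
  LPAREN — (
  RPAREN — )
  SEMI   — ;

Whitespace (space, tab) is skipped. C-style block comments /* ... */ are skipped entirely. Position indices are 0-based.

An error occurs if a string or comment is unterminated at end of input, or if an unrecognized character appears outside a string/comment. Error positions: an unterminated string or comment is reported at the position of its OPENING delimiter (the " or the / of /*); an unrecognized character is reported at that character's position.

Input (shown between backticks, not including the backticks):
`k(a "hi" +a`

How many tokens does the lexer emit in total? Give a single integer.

Answer: 6

Derivation:
pos=0: emit ID 'k' (now at pos=1)
pos=1: emit LPAREN '('
pos=2: emit ID 'a' (now at pos=3)
pos=4: enter STRING mode
pos=4: emit STR "hi" (now at pos=8)
pos=9: emit PLUS '+'
pos=10: emit ID 'a' (now at pos=11)
DONE. 6 tokens: [ID, LPAREN, ID, STR, PLUS, ID]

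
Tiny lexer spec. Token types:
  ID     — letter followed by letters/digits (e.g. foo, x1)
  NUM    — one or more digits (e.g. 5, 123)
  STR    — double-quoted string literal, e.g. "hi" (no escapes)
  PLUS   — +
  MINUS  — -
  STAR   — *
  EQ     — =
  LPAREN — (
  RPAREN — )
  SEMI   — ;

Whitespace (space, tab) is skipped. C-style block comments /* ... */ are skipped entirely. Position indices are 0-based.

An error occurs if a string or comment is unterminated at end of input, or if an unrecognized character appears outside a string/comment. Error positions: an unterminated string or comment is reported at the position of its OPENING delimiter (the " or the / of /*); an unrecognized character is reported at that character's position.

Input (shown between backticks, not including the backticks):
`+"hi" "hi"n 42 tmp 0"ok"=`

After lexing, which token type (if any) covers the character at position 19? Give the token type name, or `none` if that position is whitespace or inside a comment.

Answer: NUM

Derivation:
pos=0: emit PLUS '+'
pos=1: enter STRING mode
pos=1: emit STR "hi" (now at pos=5)
pos=6: enter STRING mode
pos=6: emit STR "hi" (now at pos=10)
pos=10: emit ID 'n' (now at pos=11)
pos=12: emit NUM '42' (now at pos=14)
pos=15: emit ID 'tmp' (now at pos=18)
pos=19: emit NUM '0' (now at pos=20)
pos=20: enter STRING mode
pos=20: emit STR "ok" (now at pos=24)
pos=24: emit EQ '='
DONE. 9 tokens: [PLUS, STR, STR, ID, NUM, ID, NUM, STR, EQ]
Position 19: char is '0' -> NUM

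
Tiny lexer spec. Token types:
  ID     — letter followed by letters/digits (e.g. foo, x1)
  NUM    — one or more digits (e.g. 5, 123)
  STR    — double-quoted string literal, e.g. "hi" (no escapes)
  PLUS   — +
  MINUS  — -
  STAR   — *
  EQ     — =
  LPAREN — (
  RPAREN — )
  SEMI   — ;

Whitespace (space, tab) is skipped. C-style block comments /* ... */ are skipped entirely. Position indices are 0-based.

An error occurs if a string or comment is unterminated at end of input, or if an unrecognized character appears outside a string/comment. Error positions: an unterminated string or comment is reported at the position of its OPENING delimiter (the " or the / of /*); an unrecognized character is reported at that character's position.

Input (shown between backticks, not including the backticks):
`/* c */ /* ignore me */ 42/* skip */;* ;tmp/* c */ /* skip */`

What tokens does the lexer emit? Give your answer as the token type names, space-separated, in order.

pos=0: enter COMMENT mode (saw '/*')
exit COMMENT mode (now at pos=7)
pos=8: enter COMMENT mode (saw '/*')
exit COMMENT mode (now at pos=23)
pos=24: emit NUM '42' (now at pos=26)
pos=26: enter COMMENT mode (saw '/*')
exit COMMENT mode (now at pos=36)
pos=36: emit SEMI ';'
pos=37: emit STAR '*'
pos=39: emit SEMI ';'
pos=40: emit ID 'tmp' (now at pos=43)
pos=43: enter COMMENT mode (saw '/*')
exit COMMENT mode (now at pos=50)
pos=51: enter COMMENT mode (saw '/*')
exit COMMENT mode (now at pos=61)
DONE. 5 tokens: [NUM, SEMI, STAR, SEMI, ID]

Answer: NUM SEMI STAR SEMI ID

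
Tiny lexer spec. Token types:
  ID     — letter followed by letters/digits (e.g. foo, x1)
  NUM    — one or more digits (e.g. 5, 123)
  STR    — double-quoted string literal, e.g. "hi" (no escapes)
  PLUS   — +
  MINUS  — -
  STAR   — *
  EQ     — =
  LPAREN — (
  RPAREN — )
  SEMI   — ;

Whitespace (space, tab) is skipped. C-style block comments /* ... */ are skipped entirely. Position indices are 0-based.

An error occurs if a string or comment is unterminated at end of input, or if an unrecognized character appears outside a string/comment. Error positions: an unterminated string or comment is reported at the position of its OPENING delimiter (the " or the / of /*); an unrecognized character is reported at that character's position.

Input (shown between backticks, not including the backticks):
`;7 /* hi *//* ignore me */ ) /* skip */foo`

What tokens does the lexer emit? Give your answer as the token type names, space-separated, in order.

Answer: SEMI NUM RPAREN ID

Derivation:
pos=0: emit SEMI ';'
pos=1: emit NUM '7' (now at pos=2)
pos=3: enter COMMENT mode (saw '/*')
exit COMMENT mode (now at pos=11)
pos=11: enter COMMENT mode (saw '/*')
exit COMMENT mode (now at pos=26)
pos=27: emit RPAREN ')'
pos=29: enter COMMENT mode (saw '/*')
exit COMMENT mode (now at pos=39)
pos=39: emit ID 'foo' (now at pos=42)
DONE. 4 tokens: [SEMI, NUM, RPAREN, ID]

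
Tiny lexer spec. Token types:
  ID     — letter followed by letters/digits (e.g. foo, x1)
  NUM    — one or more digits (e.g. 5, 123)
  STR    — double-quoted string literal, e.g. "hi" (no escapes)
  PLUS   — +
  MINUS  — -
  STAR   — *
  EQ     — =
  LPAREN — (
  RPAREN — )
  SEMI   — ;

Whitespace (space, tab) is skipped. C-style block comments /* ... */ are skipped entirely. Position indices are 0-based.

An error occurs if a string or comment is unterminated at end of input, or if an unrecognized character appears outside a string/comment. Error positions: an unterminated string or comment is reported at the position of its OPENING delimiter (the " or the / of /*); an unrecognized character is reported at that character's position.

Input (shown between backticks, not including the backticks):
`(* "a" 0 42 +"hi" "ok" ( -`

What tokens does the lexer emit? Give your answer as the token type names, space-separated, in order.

Answer: LPAREN STAR STR NUM NUM PLUS STR STR LPAREN MINUS

Derivation:
pos=0: emit LPAREN '('
pos=1: emit STAR '*'
pos=3: enter STRING mode
pos=3: emit STR "a" (now at pos=6)
pos=7: emit NUM '0' (now at pos=8)
pos=9: emit NUM '42' (now at pos=11)
pos=12: emit PLUS '+'
pos=13: enter STRING mode
pos=13: emit STR "hi" (now at pos=17)
pos=18: enter STRING mode
pos=18: emit STR "ok" (now at pos=22)
pos=23: emit LPAREN '('
pos=25: emit MINUS '-'
DONE. 10 tokens: [LPAREN, STAR, STR, NUM, NUM, PLUS, STR, STR, LPAREN, MINUS]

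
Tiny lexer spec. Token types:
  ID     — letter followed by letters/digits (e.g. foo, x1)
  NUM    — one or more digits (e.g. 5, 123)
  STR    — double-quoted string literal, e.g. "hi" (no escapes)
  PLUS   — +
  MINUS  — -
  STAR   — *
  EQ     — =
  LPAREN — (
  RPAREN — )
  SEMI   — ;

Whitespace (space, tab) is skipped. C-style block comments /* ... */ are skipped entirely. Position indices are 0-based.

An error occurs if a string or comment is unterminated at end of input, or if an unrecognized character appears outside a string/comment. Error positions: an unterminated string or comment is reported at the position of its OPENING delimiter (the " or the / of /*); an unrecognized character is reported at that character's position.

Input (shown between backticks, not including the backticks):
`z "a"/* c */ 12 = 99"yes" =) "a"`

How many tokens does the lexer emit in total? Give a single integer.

pos=0: emit ID 'z' (now at pos=1)
pos=2: enter STRING mode
pos=2: emit STR "a" (now at pos=5)
pos=5: enter COMMENT mode (saw '/*')
exit COMMENT mode (now at pos=12)
pos=13: emit NUM '12' (now at pos=15)
pos=16: emit EQ '='
pos=18: emit NUM '99' (now at pos=20)
pos=20: enter STRING mode
pos=20: emit STR "yes" (now at pos=25)
pos=26: emit EQ '='
pos=27: emit RPAREN ')'
pos=29: enter STRING mode
pos=29: emit STR "a" (now at pos=32)
DONE. 9 tokens: [ID, STR, NUM, EQ, NUM, STR, EQ, RPAREN, STR]

Answer: 9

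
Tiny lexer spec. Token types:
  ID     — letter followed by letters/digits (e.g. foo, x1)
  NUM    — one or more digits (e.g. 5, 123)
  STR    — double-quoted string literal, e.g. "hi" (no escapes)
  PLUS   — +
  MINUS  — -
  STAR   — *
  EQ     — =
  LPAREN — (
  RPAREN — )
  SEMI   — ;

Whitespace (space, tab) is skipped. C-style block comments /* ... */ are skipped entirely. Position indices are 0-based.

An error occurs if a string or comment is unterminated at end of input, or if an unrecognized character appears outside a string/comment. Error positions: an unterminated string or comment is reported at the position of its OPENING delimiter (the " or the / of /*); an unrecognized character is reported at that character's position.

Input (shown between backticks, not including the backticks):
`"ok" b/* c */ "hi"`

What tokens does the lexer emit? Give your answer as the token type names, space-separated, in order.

Answer: STR ID STR

Derivation:
pos=0: enter STRING mode
pos=0: emit STR "ok" (now at pos=4)
pos=5: emit ID 'b' (now at pos=6)
pos=6: enter COMMENT mode (saw '/*')
exit COMMENT mode (now at pos=13)
pos=14: enter STRING mode
pos=14: emit STR "hi" (now at pos=18)
DONE. 3 tokens: [STR, ID, STR]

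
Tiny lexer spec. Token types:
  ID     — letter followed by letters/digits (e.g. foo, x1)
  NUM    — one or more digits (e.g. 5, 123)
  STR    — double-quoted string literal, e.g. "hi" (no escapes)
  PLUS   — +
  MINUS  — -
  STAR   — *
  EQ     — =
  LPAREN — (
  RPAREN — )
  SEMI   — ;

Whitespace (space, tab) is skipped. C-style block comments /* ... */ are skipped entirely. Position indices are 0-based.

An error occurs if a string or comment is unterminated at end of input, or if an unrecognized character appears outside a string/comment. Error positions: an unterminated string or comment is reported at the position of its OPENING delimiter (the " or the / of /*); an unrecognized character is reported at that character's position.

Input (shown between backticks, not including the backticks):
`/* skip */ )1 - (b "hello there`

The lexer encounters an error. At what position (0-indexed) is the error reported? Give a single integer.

Answer: 19

Derivation:
pos=0: enter COMMENT mode (saw '/*')
exit COMMENT mode (now at pos=10)
pos=11: emit RPAREN ')'
pos=12: emit NUM '1' (now at pos=13)
pos=14: emit MINUS '-'
pos=16: emit LPAREN '('
pos=17: emit ID 'b' (now at pos=18)
pos=19: enter STRING mode
pos=19: ERROR — unterminated string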